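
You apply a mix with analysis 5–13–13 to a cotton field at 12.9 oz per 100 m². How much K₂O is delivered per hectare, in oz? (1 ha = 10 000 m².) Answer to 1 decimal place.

K₂O per 100 m² = 12.9 × 13% = 1.677 oz.
Convert to per hectare: 1.677 × 100 = 167.7 oz.

167.7 oz K₂O per hectare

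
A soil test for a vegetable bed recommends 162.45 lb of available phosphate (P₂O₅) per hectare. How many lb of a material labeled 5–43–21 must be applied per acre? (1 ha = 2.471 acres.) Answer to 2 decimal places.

Product per hectare = 162.45 / 43% = 377.791 lb.
Convert to per acre: 377.791 × 0.404694 = 152.8898 lb.

152.89 lb of product per acre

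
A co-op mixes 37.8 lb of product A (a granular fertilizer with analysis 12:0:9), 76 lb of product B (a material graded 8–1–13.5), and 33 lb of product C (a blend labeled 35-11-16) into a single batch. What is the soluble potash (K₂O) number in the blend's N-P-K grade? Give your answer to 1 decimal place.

Total mass = 37.8 + 76 + 33 = 146.8 lb.
K₂O mass = 9%×37.8 + 13.5%×76 + 16%×33 = 18.942 lb.
% K₂O = 18.942 / 146.8 = 12.9033%.

12.9% K₂O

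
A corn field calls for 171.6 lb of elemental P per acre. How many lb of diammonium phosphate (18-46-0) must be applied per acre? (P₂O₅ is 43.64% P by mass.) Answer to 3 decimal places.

As P₂O₅: 171.6 / 0.4364 = 393.217 lb per acre.
Product per acre = 393.217 / 46% = 854.8201 lb.

854.820 lb of product per acre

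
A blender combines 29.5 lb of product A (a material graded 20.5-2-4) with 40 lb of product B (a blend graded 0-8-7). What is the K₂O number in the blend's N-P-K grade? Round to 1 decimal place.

Total mass = 29.5 + 40 = 69.5 lb.
K₂O mass = 4%×29.5 + 7%×40 = 3.98 lb.
% K₂O = 3.98 / 69.5 = 5.72662%.

5.7% K₂O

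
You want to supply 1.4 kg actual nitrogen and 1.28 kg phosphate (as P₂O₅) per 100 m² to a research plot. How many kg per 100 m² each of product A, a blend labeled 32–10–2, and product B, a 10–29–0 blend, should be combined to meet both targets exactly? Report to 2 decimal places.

3.36 kg product A, 3.26 kg product B

With a, b = kg per 100 m² of product A and product B:
N: 0.32·a + 0.1·b = 1.4
P₂O₅: 0.1·a + 0.29·b = 1.28
Solving simultaneously: a = 3.35749, b = 3.25604.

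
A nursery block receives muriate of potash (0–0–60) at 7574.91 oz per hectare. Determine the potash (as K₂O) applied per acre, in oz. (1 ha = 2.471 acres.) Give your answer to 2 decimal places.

K₂O per hectare = 7574.91 × 60% = 4544.95 oz.
Convert to per acre: 4544.95 × 0.404694 = 1839.314 oz.

1839.31 oz K₂O per acre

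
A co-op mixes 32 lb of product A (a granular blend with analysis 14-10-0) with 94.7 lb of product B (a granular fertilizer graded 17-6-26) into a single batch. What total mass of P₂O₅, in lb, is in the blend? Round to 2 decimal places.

8.88 lb P₂O₅

P₂O₅ mass = 10%×32 + 6%×94.7 = 8.882 lb.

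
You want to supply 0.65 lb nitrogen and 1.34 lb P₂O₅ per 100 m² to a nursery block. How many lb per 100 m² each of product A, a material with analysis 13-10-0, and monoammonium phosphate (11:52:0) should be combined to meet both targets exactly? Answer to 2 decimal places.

Per-100 m² balance (a = product A, b = monoammonium phosphate):
N: 0.13·a + 0.11·b = 0.65
P₂O₅: 0.1·a + 0.52·b = 1.34
Eliminate a: (row1) − 0.13/0.1·(row2) → -0.566·b = -1.092, so b = 1.92933.
Back-substitute: a = (0.65 − 0.11·1.92933) / 0.13 = 3.36749.

3.37 lb product A, 1.93 lb monoammonium phosphate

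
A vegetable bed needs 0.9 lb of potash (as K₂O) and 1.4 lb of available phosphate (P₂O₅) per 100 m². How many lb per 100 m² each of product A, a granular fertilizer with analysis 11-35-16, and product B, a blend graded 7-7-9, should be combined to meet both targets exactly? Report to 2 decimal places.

3.10 lb product A, 4.48 lb product B

With a, b = lb per 100 m² of product A and product B:
K₂O: 0.16·a + 0.09·b = 0.9
P₂O₅: 0.35·a + 0.07·b = 1.4
Eliminate b: (row1) − 0.09/0.07·(row2) → -0.29·a = -0.9, so a = 3.10345.
Then b = (1.4 − 0.35·3.10345) / 0.07 = 4.48276.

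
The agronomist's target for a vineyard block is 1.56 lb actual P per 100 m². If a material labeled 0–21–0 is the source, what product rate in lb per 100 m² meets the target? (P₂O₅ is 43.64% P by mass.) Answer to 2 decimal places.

17.02 lb of product per hundred sq m

As P₂O₅: 1.56 / 0.4364 = 3.5747 lb per 100 m².
Product per 100 m² = 3.5747 / 21% = 17.0224 lb.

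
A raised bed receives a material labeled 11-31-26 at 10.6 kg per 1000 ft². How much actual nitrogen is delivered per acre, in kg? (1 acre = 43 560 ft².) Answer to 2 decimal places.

nitrogen per 1000 ft² = 10.6 × 11% = 1.166 kg.
Convert to per acre: 1.166 × 43.56 = 50.791 kg.

50.79 kg N per acre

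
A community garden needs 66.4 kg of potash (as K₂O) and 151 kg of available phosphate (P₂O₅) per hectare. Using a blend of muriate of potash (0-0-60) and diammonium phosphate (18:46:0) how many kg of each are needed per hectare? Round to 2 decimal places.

110.67 kg muriate of potash, 328.26 kg diammonium phosphate

Per-hectare balance (a = muriate of potash, b = diammonium phosphate):
K₂O: 0.6·a + 0·b = 66.4
P₂O₅: 0·a + 0.46·b = 151
Solving simultaneously: a = 110.667, b = 328.261.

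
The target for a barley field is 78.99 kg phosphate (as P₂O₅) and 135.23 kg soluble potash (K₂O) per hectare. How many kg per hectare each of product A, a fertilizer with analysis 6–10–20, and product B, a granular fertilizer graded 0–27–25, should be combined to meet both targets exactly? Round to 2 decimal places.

Let a = kg of product A, b = kg of product B (per hectare).
P₂O₅: 0.1·a + 0.27·b = 78.99
K₂O: 0.2·a + 0.25·b = 135.23
From row1: a = (78.99 − 0.27·b) / 0.1.
Into row2: 0.2·(78.99 − 0.27·b)/0.1 + 0.25·b = 135.23 → b = 78.4483, a = 578.0897.

578.09 kg product A, 78.45 kg product B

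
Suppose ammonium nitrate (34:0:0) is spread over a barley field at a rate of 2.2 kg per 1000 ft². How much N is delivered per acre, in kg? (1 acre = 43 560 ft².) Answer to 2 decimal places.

nitrogen per 1000 ft² = 2.2 × 34% = 0.748 kg.
Convert to per acre: 0.748 × 43.56 = 32.5829 kg.

32.58 kg N per acre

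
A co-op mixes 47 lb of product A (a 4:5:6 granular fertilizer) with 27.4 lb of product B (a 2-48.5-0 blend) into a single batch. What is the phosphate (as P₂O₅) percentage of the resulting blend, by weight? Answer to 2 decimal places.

21.02% P₂O₅

Total mass = 47 + 27.4 = 74.4 lb.
P₂O₅ mass = 5%×47 + 48.5%×27.4 = 15.639 lb.
% P₂O₅ = 15.639 / 74.4 = 21.0202%.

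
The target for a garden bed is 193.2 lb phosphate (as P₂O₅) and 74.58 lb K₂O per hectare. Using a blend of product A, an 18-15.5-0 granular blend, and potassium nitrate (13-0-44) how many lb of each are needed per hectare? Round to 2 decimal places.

1246.45 lb product A, 169.50 lb potassium nitrate

With a, b = lb per hectare of product A and potassium nitrate:
P₂O₅: 0.155·a + 0·b = 193.2
K₂O: 0·a + 0.44·b = 74.58
Solving simultaneously: a = 1246.452, b = 169.5.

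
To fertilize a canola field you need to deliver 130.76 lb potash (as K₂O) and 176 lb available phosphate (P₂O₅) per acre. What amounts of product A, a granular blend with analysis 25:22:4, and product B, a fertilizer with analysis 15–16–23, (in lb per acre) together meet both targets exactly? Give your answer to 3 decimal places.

With a, b = lb per acre of product A and product B:
K₂O: 0.04·a + 0.23·b = 130.76
P₂O₅: 0.22·a + 0.16·b = 176
From row1: a = (130.76 − 0.23·b) / 0.04.
Into row2: 0.22·(130.76 − 0.23·b)/0.04 + 0.16·b = 176 → b = 491.5656, a = 442.4977.

442.498 lb product A, 491.566 lb product B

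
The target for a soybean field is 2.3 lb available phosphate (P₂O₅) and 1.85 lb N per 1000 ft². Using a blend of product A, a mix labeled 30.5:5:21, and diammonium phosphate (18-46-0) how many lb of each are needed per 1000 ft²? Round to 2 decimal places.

3.33 lb product A, 4.64 lb diammonium phosphate

Per-1000 ft² balance (a = product A, b = diammonium phosphate):
P₂O₅: 0.05·a + 0.46·b = 2.3
N: 0.305·a + 0.18·b = 1.85
Solving simultaneously: a = 3.32826, b = 4.63823.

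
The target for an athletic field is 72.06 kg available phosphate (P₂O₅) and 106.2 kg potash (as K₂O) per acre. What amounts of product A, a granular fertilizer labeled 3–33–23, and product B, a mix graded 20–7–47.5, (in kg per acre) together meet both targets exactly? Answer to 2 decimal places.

190.50 kg product A, 131.33 kg product B

Per-acre balance (a = product A, b = product B):
P₂O₅: 0.33·a + 0.07·b = 72.06
K₂O: 0.23·a + 0.475·b = 106.2
Solving simultaneously: a = 190.5048, b = 131.3345.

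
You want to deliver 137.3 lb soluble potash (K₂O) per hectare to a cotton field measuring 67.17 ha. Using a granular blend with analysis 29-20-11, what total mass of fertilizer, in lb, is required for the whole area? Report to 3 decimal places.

83840.373 lb

Product per hectare = 137.3 / 11% = 1248.18 lb.
Total product = 1248.18 × 67.17 = 83840.3727 lb.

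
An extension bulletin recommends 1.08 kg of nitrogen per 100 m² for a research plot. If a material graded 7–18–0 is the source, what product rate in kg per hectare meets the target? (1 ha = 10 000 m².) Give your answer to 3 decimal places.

1542.857 kg of product per hectare

Product per 100 m² = 1.08 / 7% = 15.4286 kg.
Convert to per hectare: 15.4286 × 100 = 1542.8571 kg.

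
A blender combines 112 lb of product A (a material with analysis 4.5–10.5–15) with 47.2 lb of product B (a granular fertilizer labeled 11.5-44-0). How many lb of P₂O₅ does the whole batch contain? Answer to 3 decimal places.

32.528 lb P₂O₅

P₂O₅ mass = 10.5%×112 + 44%×47.2 = 32.528 lb.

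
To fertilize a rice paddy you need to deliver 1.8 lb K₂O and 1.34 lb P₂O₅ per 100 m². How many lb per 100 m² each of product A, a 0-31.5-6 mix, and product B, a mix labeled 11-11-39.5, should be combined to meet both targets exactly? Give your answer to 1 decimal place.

2.8 lb product A, 4.1 lb product B

Per-100 m² balance (a = product A, b = product B):
K₂O: 0.06·a + 0.395·b = 1.8
P₂O₅: 0.315·a + 0.11·b = 1.34
Eliminate a: (row1) − 0.06/0.315·(row2) → 0.374048·b = 1.54476, so b = 4.12985.
Back-substitute: a = (1.8 − 0.395·4.12985) / 0.06 = 2.8118.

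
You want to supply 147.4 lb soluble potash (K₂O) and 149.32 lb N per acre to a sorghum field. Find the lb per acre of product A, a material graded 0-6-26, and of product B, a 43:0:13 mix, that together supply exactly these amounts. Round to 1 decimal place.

393.3 lb product A, 347.3 lb product B

Let a = lb of product A, b = lb of product B (per acre).
K₂O: 0.26·a + 0.13·b = 147.4
N: 0·a + 0.43·b = 149.32
Solving simultaneously: a = 393.295, b = 347.256.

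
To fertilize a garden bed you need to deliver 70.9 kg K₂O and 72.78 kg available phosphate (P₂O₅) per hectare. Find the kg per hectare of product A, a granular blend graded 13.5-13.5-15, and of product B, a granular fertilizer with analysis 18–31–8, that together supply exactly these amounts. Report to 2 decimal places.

Let a = kg of product A, b = kg of product B (per hectare).
K₂O: 0.15·a + 0.08·b = 70.9
P₂O₅: 0.135·a + 0.31·b = 72.78
Eliminate a: (row1) − 0.15/0.135·(row2) → -0.264444·b = -9.96667, so b = 37.6891.
Back-substitute: a = (70.9 − 0.08·37.6891) / 0.15 = 452.566.

452.57 kg product A, 37.69 kg product B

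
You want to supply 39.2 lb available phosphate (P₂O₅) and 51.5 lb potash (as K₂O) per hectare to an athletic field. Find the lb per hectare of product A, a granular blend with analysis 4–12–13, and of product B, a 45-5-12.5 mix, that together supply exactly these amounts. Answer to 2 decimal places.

273.53 lb product A, 127.53 lb product B

Let a = lb of product A, b = lb of product B (per hectare).
P₂O₅: 0.12·a + 0.05·b = 39.2
K₂O: 0.13·a + 0.125·b = 51.5
Eliminate a: (row1) − 0.12/0.13·(row2) → -0.0653846·b = -8.33846, so b = 127.529.
Back-substitute: a = (39.2 − 0.05·127.529) / 0.12 = 273.529.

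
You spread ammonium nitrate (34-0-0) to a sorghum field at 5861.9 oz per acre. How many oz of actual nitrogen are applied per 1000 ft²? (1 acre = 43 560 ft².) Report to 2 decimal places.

45.75 oz N per thousand sq ft

nitrogen per acre = 5861.9 × 34% = 1993.05 oz.
Convert to per 1000 ft²: 1993.05 × 0.0229568 = 45.754 oz.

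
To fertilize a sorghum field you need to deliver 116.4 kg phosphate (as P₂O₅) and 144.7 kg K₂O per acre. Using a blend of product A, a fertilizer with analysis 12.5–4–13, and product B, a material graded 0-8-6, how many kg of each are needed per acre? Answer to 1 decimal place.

With a, b = kg per acre of product A and product B:
P₂O₅: 0.04·a + 0.08·b = 116.4
K₂O: 0.13·a + 0.06·b = 144.7
Eliminate b: (row1) − 0.08/0.06·(row2) → -0.133333·a = -76.5333, so a = 574.
Then b = (144.7 − 0.13·574) / 0.06 = 1168.

574.0 kg product A, 1168.0 kg product B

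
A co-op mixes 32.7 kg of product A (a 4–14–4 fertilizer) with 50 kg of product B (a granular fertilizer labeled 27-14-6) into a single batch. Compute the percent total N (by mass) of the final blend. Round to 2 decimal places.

17.91% N

Total mass = 32.7 + 50 = 82.7 kg.
N mass = 4%×32.7 + 27%×50 = 14.808 kg.
% N = 14.808 / 82.7 = 17.9057%.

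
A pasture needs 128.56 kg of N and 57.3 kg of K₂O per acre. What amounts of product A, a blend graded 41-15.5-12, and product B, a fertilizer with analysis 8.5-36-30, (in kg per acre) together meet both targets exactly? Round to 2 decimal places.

With a, b = kg per acre of product A and product B:
N: 0.41·a + 0.085·b = 128.56
K₂O: 0.12·a + 0.3·b = 57.3
From row1: a = (128.56 − 0.085·b) / 0.41.
Into row2: 0.12·(128.56 − 0.085·b)/0.41 + 0.3·b = 57.3 → b = 71.5053, a = 298.737.

298.74 kg product A, 71.51 kg product B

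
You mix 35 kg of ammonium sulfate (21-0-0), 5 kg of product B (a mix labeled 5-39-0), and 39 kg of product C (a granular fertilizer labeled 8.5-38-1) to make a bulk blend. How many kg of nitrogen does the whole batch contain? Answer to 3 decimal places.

N mass = 21%×35 + 5%×5 + 8.5%×39 = 10.915 kg.

10.915 kg N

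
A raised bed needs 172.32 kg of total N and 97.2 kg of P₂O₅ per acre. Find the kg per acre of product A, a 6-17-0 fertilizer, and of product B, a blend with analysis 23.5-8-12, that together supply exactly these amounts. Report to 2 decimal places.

257.65 kg product A, 667.49 kg product B

Per-acre balance (a = product A, b = product B):
N: 0.06·a + 0.235·b = 172.32
P₂O₅: 0.17·a + 0.08·b = 97.2
Eliminate a: (row1) − 0.06/0.17·(row2) → 0.206765·b = 138.014, so b = 667.494.
Back-substitute: a = (172.32 − 0.235·667.494) / 0.06 = 257.6501.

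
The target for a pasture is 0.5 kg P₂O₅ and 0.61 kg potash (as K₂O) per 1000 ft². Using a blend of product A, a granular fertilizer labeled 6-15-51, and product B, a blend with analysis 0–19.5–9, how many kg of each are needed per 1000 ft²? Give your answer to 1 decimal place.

Let a = kg of product A, b = kg of product B (per 1000 ft²).
P₂O₅: 0.15·a + 0.195·b = 0.5
K₂O: 0.51·a + 0.09·b = 0.61
Solving simultaneously: a = 0.860384, b = 1.90227.

0.9 kg product A, 1.9 kg product B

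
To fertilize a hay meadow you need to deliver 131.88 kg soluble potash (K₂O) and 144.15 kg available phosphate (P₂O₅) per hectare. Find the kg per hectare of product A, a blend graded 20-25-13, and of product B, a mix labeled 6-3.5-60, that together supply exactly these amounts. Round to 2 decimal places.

562.90 kg product A, 97.84 kg product B

Let a = kg of product A, b = kg of product B (per hectare).
K₂O: 0.13·a + 0.6·b = 131.88
P₂O₅: 0.25·a + 0.035·b = 144.15
Eliminate a: (row1) − 0.13/0.25·(row2) → 0.5818·b = 56.922, so b = 97.8377.
Back-substitute: a = (131.88 − 0.6·97.8377) / 0.13 = 562.903.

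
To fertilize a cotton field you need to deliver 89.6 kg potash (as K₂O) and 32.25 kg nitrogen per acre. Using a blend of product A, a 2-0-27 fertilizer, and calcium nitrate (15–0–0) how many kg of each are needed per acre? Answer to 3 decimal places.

Let a = kg of product A, b = kg of calcium nitrate (per acre).
K₂O: 0.27·a + 0·b = 89.6
N: 0.02·a + 0.15·b = 32.25
From row1: a = (89.6 − 0·b) / 0.27.
Into row2: 0.02·(89.6 − 0·b)/0.27 + 0.15·b = 32.25 → b = 170.7531, a = 331.8519.

331.852 kg product A, 170.753 kg calcium nitrate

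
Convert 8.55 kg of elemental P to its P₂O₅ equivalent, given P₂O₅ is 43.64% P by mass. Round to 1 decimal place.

19.6 kg P₂O₅

P₂O₅ = 8.55 / 0.4364 = 19.5921 kg.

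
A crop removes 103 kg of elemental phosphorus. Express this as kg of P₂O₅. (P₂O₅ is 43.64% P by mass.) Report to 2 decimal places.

P₂O₅ = 103 / 0.4364 = 236.022 kg.

236.02 kg P₂O₅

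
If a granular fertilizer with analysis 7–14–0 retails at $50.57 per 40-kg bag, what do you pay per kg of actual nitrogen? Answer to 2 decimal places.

$18.06 per kg N

N in bag = 40 × 7% = 2.8 kg.
Cost per kg N = $50.57 / 2.8 = $18.0607.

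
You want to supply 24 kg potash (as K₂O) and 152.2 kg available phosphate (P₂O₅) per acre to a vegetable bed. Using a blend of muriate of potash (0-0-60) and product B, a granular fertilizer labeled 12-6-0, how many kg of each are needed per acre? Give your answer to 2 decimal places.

40.00 kg muriate of potash, 2536.67 kg product B

Per-acre balance (a = muriate of potash, b = product B):
K₂O: 0.6·a + 0·b = 24
P₂O₅: 0·a + 0.06·b = 152.2
Solving simultaneously: a = 40, b = 2536.667.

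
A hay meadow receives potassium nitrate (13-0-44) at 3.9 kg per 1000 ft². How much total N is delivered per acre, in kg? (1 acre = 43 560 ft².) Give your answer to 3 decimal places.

nitrogen per 1000 ft² = 3.9 × 13% = 0.507 kg.
Convert to per acre: 0.507 × 43.56 = 22.0849 kg.

22.085 kg N per acre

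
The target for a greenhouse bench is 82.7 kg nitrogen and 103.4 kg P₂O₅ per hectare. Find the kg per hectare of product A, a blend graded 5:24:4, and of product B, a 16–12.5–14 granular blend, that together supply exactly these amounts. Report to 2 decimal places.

193.05 kg product A, 456.55 kg product B

Per-hectare balance (a = product A, b = product B):
N: 0.05·a + 0.16·b = 82.7
P₂O₅: 0.24·a + 0.125·b = 103.4
Solving simultaneously: a = 193.048, b = 456.547.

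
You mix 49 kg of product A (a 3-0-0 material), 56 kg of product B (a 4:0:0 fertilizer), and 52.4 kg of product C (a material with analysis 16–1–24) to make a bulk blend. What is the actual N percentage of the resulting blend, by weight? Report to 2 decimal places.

Total mass = 49 + 56 + 52.4 = 157.4 kg.
N mass = 3%×49 + 4%×56 + 16%×52.4 = 12.094 kg.
% N = 12.094 / 157.4 = 7.68361%.

7.68% N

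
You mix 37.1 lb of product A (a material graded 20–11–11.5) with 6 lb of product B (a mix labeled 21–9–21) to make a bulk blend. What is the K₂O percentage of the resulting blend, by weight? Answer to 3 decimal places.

Total mass = 37.1 + 6 = 43.1 lb.
K₂O mass = 11.5%×37.1 + 21%×6 = 5.5265 lb.
% K₂O = 5.5265 / 43.1 = 12.8225%.

12.823% K₂O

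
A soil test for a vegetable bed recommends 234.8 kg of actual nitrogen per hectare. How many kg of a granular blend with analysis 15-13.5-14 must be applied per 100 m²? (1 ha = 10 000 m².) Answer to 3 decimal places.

Product per hectare = 234.8 / 15% = 1565.33 kg.
Convert to per 100 m²: 1565.33 × 0.01 = 15.6533 kg.

15.653 kg of product per hundred sq m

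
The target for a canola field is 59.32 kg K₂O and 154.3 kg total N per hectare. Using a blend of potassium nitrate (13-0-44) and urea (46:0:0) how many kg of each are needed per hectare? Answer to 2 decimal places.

Per-hectare balance (a = potassium nitrate, b = urea):
K₂O: 0.44·a + 0·b = 59.32
N: 0.13·a + 0.46·b = 154.3
From row1: a = (59.32 − 0·b) / 0.44.
Into row2: 0.13·(59.32 − 0·b)/0.44 + 0.46·b = 154.3 → b = 297.334, a = 134.818.

134.82 kg potassium nitrate, 297.33 kg urea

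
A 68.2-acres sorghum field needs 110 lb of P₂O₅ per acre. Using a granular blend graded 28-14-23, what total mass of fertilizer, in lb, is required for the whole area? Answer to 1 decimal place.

53585.7 lb

Product per acre = 110 / 14% = 785.714 lb.
Total product = 785.714 × 68.2 = 53585.71 lb.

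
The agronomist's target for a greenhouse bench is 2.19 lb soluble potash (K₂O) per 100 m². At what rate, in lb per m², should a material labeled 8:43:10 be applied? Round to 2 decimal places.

0.22 lb of product per sq m

Product per 100 m² = 2.19 / 10% = 21.9 lb.
Convert to per m²: 21.9 × 0.01 = 0.219 lb.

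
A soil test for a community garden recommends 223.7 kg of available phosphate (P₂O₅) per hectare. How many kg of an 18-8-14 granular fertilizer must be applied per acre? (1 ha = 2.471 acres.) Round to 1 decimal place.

1131.6 kg of product per acre

Product per hectare = 223.7 / 8% = 2796.25 kg.
Convert to per acre: 2796.25 × 0.404694 = 1131.63 kg.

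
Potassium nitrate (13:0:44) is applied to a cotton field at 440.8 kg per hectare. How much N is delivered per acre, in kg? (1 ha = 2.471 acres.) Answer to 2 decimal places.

23.19 kg N per acre

nitrogen per hectare = 440.8 × 13% = 57.304 kg.
Convert to per acre: 57.304 × 0.404694 = 23.1906 kg.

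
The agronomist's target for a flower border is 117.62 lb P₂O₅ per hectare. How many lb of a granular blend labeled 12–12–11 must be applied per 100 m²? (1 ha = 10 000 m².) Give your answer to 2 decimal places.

9.80 lb of product per hundred sq m

Product per hectare = 117.62 / 12% = 980.167 lb.
Convert to per 100 m²: 980.167 × 0.01 = 9.80167 lb.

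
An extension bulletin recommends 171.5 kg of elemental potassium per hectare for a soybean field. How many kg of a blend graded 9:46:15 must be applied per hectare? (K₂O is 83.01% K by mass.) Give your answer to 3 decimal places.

1377.344 kg of product per hectare

As K₂O: 171.5 / 0.8301 = 206.602 kg per hectare.
Product per hectare = 206.602 / 15% = 1377.3441 kg.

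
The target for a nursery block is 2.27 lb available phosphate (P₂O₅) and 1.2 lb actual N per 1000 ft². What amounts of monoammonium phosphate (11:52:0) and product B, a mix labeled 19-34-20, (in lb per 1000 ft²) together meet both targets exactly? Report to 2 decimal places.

Per-1000 ft² balance (a = monoammonium phosphate, b = product B):
P₂O₅: 0.52·a + 0.34·b = 2.27
N: 0.11·a + 0.19·b = 1.2
Solving simultaneously: a = 0.379479, b = 6.09609.

0.38 lb monoammonium phosphate, 6.10 lb product B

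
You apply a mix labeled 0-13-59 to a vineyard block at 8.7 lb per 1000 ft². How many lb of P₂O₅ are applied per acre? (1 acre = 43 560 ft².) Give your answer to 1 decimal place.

49.3 lb P₂O₅ per acre

P₂O₅ per 1000 ft² = 8.7 × 13% = 1.131 lb.
Convert to per acre: 1.131 × 43.56 = 49.2664 lb.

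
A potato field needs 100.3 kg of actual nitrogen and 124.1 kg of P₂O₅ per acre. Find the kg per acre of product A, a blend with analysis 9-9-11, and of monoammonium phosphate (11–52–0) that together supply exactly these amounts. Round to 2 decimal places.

With a, b = kg per acre of product A and monoammonium phosphate:
N: 0.09·a + 0.11·b = 100.3
P₂O₅: 0.09·a + 0.52·b = 124.1
From row1: a = (100.3 − 0.11·b) / 0.09.
Into row2: 0.09·(100.3 − 0.11·b)/0.09 + 0.52·b = 124.1 → b = 58.0488, a = 1043.496.

1043.50 kg product A, 58.05 kg monoammonium phosphate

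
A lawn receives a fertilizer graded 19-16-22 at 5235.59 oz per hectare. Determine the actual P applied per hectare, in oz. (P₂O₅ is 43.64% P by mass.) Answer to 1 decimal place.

365.6 oz P per hectare

P₂O₅ per hectare = 5235.59 × 16% = 837.694 oz.
Elemental P = 837.694 × 0.4364 = 365.57 oz per hectare.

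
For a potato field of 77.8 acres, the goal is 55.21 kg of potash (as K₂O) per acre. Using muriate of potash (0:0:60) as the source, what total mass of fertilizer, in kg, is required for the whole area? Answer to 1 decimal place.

Product per acre = 55.21 / 60% = 92.0167 kg.
Total product = 92.0167 × 77.8 = 7158.897 kg.

7158.9 kg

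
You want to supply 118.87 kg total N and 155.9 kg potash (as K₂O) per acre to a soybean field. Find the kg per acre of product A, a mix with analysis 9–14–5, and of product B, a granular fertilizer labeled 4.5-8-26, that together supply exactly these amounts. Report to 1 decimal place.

Let a = kg of product A, b = kg of product B (per acre).
N: 0.09·a + 0.045·b = 118.87
K₂O: 0.05·a + 0.26·b = 155.9
Eliminate a: (row1) − 0.09/0.05·(row2) → -0.423·b = -161.75, so b = 382.388.
Back-substitute: a = (118.87 − 0.045·382.388) / 0.09 = 1129.58.

1129.6 kg product A, 382.4 kg product B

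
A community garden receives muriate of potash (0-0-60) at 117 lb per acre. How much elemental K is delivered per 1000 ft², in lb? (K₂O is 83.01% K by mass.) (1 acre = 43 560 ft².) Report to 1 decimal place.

K₂O per acre = 117 × 60% = 70.2 lb.
Elemental K = 70.2 × 0.8301 = 58.273 lb per acre.
Convert to per 1000 ft²: 58.273 × 0.0229568 = 1.33776 lb.

1.3 lb K per thousand sq ft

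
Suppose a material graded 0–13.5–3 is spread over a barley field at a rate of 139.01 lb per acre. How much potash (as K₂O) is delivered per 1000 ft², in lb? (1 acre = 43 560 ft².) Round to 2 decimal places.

K₂O per acre = 139.01 × 3% = 4.1703 lb.
Convert to per 1000 ft²: 4.1703 × 0.0229568 = 0.0957369 lb.

0.10 lb K₂O per thousand sq ft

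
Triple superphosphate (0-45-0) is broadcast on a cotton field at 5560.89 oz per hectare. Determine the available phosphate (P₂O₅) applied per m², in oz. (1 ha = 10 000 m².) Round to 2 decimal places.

P₂O₅ per hectare = 5560.89 × 45% = 2502.4 oz.
Convert to per m²: 2502.4 × 0.0001 = 0.25024 oz.

0.25 oz P₂O₅ per sq m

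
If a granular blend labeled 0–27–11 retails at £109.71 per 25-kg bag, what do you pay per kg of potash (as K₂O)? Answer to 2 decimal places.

K₂O in bag = 25 × 11% = 2.75 kg.
Cost per kg K₂O = £109.71 / 2.75 = £39.8945.

£39.89 per kg K₂O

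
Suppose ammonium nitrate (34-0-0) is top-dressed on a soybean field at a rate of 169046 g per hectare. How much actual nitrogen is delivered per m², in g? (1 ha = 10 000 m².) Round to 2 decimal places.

5.75 g N per sq m

nitrogen per hectare = 169046 × 34% = 57475.6 g.
Convert to per m²: 57475.6 × 0.0001 = 5.74756 g.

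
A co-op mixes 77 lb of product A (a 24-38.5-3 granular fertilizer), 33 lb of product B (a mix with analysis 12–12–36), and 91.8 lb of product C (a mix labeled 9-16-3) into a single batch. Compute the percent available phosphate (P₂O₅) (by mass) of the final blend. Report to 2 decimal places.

23.93% P₂O₅

Total mass = 77 + 33 + 91.8 = 201.8 lb.
P₂O₅ mass = 38.5%×77 + 12%×33 + 16%×91.8 = 48.293 lb.
% P₂O₅ = 48.293 / 201.8 = 23.9311%.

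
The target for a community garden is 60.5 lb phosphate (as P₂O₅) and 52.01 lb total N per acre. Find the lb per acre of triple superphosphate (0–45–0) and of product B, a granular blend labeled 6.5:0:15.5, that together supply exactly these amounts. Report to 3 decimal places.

134.444 lb triple superphosphate, 800.154 lb product B

Let a = lb of triple superphosphate, b = lb of product B (per acre).
P₂O₅: 0.45·a + 0·b = 60.5
N: 0·a + 0.065·b = 52.01
Solving simultaneously: a = 134.4444, b = 800.1538.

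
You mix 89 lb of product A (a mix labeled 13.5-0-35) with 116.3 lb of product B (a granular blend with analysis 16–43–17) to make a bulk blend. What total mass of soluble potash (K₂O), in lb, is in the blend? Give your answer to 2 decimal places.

K₂O mass = 35%×89 + 17%×116.3 = 50.921 lb.

50.92 lb K₂O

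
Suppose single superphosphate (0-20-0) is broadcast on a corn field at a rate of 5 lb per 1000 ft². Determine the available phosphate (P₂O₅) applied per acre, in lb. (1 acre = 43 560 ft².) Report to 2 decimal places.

P₂O₅ per 1000 ft² = 5 × 20% = 1 lb.
Convert to per acre: 1 × 43.56 = 43.56 lb.

43.56 lb P₂O₅ per acre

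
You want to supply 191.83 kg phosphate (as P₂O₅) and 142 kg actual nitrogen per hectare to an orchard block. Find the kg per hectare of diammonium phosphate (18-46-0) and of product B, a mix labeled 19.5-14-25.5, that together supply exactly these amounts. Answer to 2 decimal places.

Per-hectare balance (a = diammonium phosphate, b = product B):
P₂O₅: 0.46·a + 0.14·b = 191.83
N: 0.18·a + 0.195·b = 142
From row1: a = (191.83 − 0.14·b) / 0.46.
Into row2: 0.18·(191.83 − 0.14·b)/0.46 + 0.195·b = 142 → b = 477.374, a = 271.734.

271.73 kg diammonium phosphate, 477.37 kg product B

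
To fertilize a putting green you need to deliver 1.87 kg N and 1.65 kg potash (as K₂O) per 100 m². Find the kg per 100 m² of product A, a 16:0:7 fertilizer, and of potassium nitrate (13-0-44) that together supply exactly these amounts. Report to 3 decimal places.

Let a = kg of product A, b = kg of potassium nitrate (per 100 m²).
N: 0.16·a + 0.13·b = 1.87
K₂O: 0.07·a + 0.44·b = 1.65
From row1: a = (1.87 − 0.13·b) / 0.16.
Into row2: 0.07·(1.87 − 0.13·b)/0.16 + 0.44·b = 1.65 → b = 2.17129, a = 9.92333.

9.923 kg product A, 2.171 kg potassium nitrate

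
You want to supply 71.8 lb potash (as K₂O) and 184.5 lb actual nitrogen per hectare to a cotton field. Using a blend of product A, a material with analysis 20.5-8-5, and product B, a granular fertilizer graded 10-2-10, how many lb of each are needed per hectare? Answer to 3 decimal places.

727.097 lb product A, 354.452 lb product B

Per-hectare balance (a = product A, b = product B):
K₂O: 0.05·a + 0.1·b = 71.8
N: 0.205·a + 0.1·b = 184.5
Eliminate b: (row1) − 0.1/0.1·(row2) → -0.155·a = -112.7, so a = 727.0968.
Then b = (184.5 − 0.205·727.0968) / 0.1 = 354.4516.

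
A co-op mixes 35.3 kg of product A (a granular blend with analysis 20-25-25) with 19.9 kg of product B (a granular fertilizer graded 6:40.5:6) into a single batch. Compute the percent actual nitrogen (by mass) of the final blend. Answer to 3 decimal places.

Total mass = 35.3 + 19.9 = 55.2 kg.
N mass = 20%×35.3 + 6%×19.9 = 8.254 kg.
% N = 8.254 / 55.2 = 14.9529%.

14.953% N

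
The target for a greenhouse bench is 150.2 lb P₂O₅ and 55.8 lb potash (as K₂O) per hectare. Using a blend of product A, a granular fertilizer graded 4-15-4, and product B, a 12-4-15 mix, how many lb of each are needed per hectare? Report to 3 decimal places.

971.196 lb product A, 113.014 lb product B

Let a = lb of product A, b = lb of product B (per hectare).
P₂O₅: 0.15·a + 0.04·b = 150.2
K₂O: 0.04·a + 0.15·b = 55.8
Eliminate a: (row1) − 0.15/0.04·(row2) → -0.5225·b = -59.05, so b = 113.0144.
Back-substitute: a = (150.2 − 0.04·113.0144) / 0.15 = 971.1962.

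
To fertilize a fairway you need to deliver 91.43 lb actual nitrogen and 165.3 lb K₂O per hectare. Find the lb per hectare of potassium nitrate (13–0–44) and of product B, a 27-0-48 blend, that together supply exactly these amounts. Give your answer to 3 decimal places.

13.202 lb potassium nitrate, 332.273 lb product B

With a, b = lb per hectare of potassium nitrate and product B:
N: 0.13·a + 0.27·b = 91.43
K₂O: 0.44·a + 0.48·b = 165.3
Eliminate b: (row1) − 0.27/0.48·(row2) → -0.1175·a = -1.55125, so a = 13.2021.
Then b = (165.3 − 0.44·13.2021) / 0.48 = 332.27305.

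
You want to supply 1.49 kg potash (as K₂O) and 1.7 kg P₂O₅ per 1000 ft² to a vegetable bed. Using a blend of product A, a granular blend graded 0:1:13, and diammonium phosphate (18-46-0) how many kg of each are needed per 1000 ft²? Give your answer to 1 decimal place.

With a, b = kg per 1000 ft² of product A and diammonium phosphate:
K₂O: 0.13·a + 0·b = 1.49
P₂O₅: 0.01·a + 0.46·b = 1.7
Eliminate a: (row1) − 0.13/0.01·(row2) → -5.98·b = -20.61, so b = 3.44649.
Back-substitute: a = (1.49 − 0·3.44649) / 0.13 = 11.4615.

11.5 kg product A, 3.4 kg diammonium phosphate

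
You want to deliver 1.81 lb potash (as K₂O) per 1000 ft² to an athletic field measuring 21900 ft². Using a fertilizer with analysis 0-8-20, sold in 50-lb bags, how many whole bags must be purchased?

4 bags

Product per 1000 ft² = 1.81 / 20% = 9.05 lb.
Total product = 9.05 × 21900 / 1000 = 198.195 lb.
Bags = ⌈198.195 / 50⌉ = 4.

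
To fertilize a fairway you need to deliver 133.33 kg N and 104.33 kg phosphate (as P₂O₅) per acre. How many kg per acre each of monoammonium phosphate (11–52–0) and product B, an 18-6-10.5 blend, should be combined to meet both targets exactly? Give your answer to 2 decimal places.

With a, b = kg per acre of monoammonium phosphate and product B:
N: 0.11·a + 0.18·b = 133.33
P₂O₅: 0.52·a + 0.06·b = 104.33
From row1: a = (133.33 − 0.18·b) / 0.11.
Into row2: 0.52·(133.33 − 0.18·b)/0.11 + 0.06·b = 104.33 → b = 665.003, a = 123.903.

123.90 kg monoammonium phosphate, 665.00 kg product B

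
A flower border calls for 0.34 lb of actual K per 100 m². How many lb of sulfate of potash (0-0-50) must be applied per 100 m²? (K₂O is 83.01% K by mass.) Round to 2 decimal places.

As K₂O: 0.34 / 0.8301 = 0.409589 lb per 100 m².
Product per 100 m² = 0.409589 / 50% = 0.819178 lb.

0.82 lb of product per hundred sq m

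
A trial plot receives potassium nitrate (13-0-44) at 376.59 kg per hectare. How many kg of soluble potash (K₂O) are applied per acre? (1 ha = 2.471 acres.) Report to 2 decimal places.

67.06 kg K₂O per acre

K₂O per hectare = 376.59 × 44% = 165.7 kg.
Convert to per acre: 165.7 × 0.404694 = 67.0577 kg.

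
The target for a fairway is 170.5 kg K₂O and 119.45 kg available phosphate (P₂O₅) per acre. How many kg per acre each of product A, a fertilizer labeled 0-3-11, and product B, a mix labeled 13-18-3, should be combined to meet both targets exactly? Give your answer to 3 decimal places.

With a, b = kg per acre of product A and product B:
K₂O: 0.11·a + 0.03·b = 170.5
P₂O₅: 0.03·a + 0.18·b = 119.45
Eliminate b: (row1) − 0.03/0.18·(row2) → 0.105·a = 150.592, so a = 1434.2063.
Then b = (119.45 − 0.03·1434.2063) / 0.18 = 424.5767.

1434.206 kg product A, 424.577 kg product B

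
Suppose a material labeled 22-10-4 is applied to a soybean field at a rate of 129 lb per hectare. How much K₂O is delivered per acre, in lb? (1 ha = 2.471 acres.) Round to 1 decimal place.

2.1 lb K₂O per acre

K₂O per hectare = 129 × 4% = 5.16 lb.
Convert to per acre: 5.16 × 0.404694 = 2.08822 lb.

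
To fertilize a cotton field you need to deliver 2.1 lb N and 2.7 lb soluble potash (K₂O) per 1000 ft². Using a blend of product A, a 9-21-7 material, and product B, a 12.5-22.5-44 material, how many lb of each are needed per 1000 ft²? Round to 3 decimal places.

Per-1000 ft² balance (a = product A, b = product B):
N: 0.09·a + 0.125·b = 2.1
K₂O: 0.07·a + 0.44·b = 2.7
Eliminate a: (row1) − 0.09/0.07·(row2) → -0.440714·b = -1.37143, so b = 3.11183.
Back-substitute: a = (2.1 − 0.125·3.11183) / 0.09 = 19.0113.

19.011 lb product A, 3.112 lb product B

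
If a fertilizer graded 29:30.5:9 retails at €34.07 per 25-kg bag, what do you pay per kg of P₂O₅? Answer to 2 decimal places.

P₂O₅ in bag = 25 × 30.5% = 7.625 kg.
Cost per kg P₂O₅ = €34.07 / 7.625 = €4.4682.

€4.47 per kg P₂O₅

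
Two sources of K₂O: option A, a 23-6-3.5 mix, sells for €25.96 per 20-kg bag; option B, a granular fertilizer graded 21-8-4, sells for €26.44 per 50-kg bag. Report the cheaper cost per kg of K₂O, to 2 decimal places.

option A: K₂O per bag = 20 × 3.5% = 0.7 kg; cost = 25.96 / 0.7 = €37.0857/kg K₂O.
option B: K₂O per bag = 50 × 4% = 2 kg; cost = 26.44 / 2 = €13.2200/kg K₂O.
option B is cheaper.

€13.22 per kg K₂O (option B)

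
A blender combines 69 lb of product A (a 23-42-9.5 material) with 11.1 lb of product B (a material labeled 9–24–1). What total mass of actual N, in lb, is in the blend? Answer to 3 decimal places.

16.869 lb N

N mass = 23%×69 + 9%×11.1 = 16.869 lb.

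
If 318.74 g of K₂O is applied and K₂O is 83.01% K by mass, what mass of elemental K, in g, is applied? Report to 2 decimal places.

264.59 g K

K = 318.74 × 0.8301 = 264.586 g.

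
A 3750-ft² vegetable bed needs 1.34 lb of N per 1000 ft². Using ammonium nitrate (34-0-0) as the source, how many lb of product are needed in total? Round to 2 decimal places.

Product per 1000 ft² = 1.34 / 34% = 3.94118 lb.
Total product = 3.94118 × 3750 / 1000 = 14.7794 lb.

14.78 lb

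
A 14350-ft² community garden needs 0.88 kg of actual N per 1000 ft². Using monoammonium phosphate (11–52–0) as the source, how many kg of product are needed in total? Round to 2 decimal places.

Product per 1000 ft² = 0.88 / 11% = 8 kg.
Total product = 8 × 14350 / 1000 = 114.8 kg.

114.80 kg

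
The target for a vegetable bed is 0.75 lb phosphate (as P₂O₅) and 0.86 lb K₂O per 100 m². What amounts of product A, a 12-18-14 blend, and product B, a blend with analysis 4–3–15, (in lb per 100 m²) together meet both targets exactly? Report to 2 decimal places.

3.80 lb product A, 2.18 lb product B

Per-100 m² balance (a = product A, b = product B):
P₂O₅: 0.18·a + 0.03·b = 0.75
K₂O: 0.14·a + 0.15·b = 0.86
Eliminate a: (row1) − 0.18/0.14·(row2) → -0.162857·b = -0.355714, so b = 2.18421.
Back-substitute: a = (0.75 − 0.03·2.18421) / 0.18 = 3.80263.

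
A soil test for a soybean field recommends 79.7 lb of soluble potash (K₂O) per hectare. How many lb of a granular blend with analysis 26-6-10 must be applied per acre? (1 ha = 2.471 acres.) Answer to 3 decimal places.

322.541 lb of product per acre

Product per hectare = 79.7 / 10% = 797 lb.
Convert to per acre: 797 × 0.404694 = 322.54148 lb.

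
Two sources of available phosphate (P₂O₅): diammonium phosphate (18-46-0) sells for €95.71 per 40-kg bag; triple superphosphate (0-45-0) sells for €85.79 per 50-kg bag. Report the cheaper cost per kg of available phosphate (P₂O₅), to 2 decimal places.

diammonium phosphate: P₂O₅ per bag = 40 × 46% = 18.4 kg; cost = 95.71 / 18.4 = €5.2016/kg P₂O₅.
triple superphosphate: P₂O₅ per bag = 50 × 45% = 22.5 kg; cost = 85.79 / 22.5 = €3.8129/kg P₂O₅.
triple superphosphate is cheaper.

€3.81 per kg P₂O₅ (triple superphosphate)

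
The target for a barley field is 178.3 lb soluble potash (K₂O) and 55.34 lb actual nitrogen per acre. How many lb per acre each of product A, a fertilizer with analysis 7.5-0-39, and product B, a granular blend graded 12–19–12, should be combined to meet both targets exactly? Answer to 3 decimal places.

390.349 lb product A, 217.198 lb product B

With a, b = lb per acre of product A and product B:
K₂O: 0.39·a + 0.12·b = 178.3
N: 0.075·a + 0.12·b = 55.34
From row1: a = (178.3 − 0.12·b) / 0.39.
Into row2: 0.075·(178.3 − 0.12·b)/0.39 + 0.12·b = 55.34 → b = 217.1984, a = 390.3492.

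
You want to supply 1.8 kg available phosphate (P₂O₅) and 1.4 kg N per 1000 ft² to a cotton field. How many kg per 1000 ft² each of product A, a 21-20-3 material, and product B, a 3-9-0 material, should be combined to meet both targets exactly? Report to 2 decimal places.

With a, b = kg per 1000 ft² of product A and product B:
P₂O₅: 0.2·a + 0.09·b = 1.8
N: 0.21·a + 0.03·b = 1.4
Eliminate b: (row1) − 0.09/0.03·(row2) → -0.43·a = -2.4, so a = 5.5814.
Then b = (1.4 − 0.21·5.5814) / 0.03 = 7.5969.

5.58 kg product A, 7.60 kg product B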